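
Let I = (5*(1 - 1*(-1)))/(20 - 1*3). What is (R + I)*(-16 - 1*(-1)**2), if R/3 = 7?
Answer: -367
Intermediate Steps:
R = 21 (R = 3*7 = 21)
I = 10/17 (I = (5*(1 + 1))/(20 - 3) = (5*2)/17 = 10*(1/17) = 10/17 ≈ 0.58823)
(R + I)*(-16 - 1*(-1)**2) = (21 + 10/17)*(-16 - 1*(-1)**2) = 367*(-16 - 1*1)/17 = 367*(-16 - 1)/17 = (367/17)*(-17) = -367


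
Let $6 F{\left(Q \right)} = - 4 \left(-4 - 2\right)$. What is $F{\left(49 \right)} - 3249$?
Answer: $-3245$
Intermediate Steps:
$F{\left(Q \right)} = 4$ ($F{\left(Q \right)} = \frac{\left(-4\right) \left(-4 - 2\right)}{6} = \frac{\left(-4\right) \left(-6\right)}{6} = \frac{1}{6} \cdot 24 = 4$)
$F{\left(49 \right)} - 3249 = 4 - 3249 = -3245$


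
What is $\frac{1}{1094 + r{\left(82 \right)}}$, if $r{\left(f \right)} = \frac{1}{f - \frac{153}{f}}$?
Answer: $\frac{6571}{7188756} \approx 0.00091407$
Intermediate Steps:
$\frac{1}{1094 + r{\left(82 \right)}} = \frac{1}{1094 + \frac{82}{-153 + 82^{2}}} = \frac{1}{1094 + \frac{82}{-153 + 6724}} = \frac{1}{1094 + \frac{82}{6571}} = \frac{1}{\frac{7188756}{6571}} = \frac{6571}{7188756}$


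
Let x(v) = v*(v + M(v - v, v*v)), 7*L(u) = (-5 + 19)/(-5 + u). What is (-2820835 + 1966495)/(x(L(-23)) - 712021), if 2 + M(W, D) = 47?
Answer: 11163376/9303783 ≈ 1.1999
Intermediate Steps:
L(u) = 2/(-5 + u) (L(u) = ((-5 + 19)/(-5 + u))/7 = (14/(-5 + u))/7 = 2/(-5 + u))
M(W, D) = 45 (M(W, D) = -2 + 47 = 45)
x(v) = v*(45 + v) (x(v) = v*(v + 45) = v*(45 + v))
(-2820835 + 1966495)/(x(L(-23)) - 712021) = (-2820835 + 1966495)/((2/(-5 - 23))*(45 + 2/(-5 - 23)) - 712021) = -854340/((2/(-28))*(45 + 2/(-28)) - 712021) = -854340/((2*(-1/28))*(45 + 2*(-1/28)) - 712021) = -854340/(-(45 - 1/14)/14 - 712021) = -854340/(-1/14*629/14 - 712021) = -854340/(-629/196 - 712021) = -854340/(-139556745/196) = -854340*(-196/139556745) = 11163376/9303783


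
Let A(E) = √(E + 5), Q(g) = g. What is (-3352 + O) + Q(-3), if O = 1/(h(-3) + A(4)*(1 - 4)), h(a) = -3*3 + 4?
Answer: -46971/14 ≈ -3355.1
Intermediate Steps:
A(E) = √(5 + E)
h(a) = -5 (h(a) = -9 + 4 = -5)
O = -1/14 (O = 1/(-5 + √(5 + 4)*(1 - 4)) = 1/(-5 + √9*(-3)) = 1/(-5 + 3*(-3)) = 1/(-5 - 9) = 1/(-14) = -1/14 ≈ -0.071429)
(-3352 + O) + Q(-3) = (-3352 - 1/14) - 3 = -46929/14 - 3 = -46971/14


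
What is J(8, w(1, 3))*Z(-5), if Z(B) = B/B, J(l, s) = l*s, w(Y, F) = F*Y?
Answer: 24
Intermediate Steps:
Z(B) = 1
J(8, w(1, 3))*Z(-5) = (8*(3*1))*1 = (8*3)*1 = 24*1 = 24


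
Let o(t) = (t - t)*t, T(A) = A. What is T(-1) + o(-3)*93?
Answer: -1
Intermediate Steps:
o(t) = 0 (o(t) = 0*t = 0)
T(-1) + o(-3)*93 = -1 + 0*93 = -1 + 0 = -1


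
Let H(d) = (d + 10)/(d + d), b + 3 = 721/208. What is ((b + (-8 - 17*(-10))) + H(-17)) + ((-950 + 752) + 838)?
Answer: 2838249/3536 ≈ 802.67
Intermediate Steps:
b = 97/208 (b = -3 + 721/208 = 97/208 ≈ 0.46635)
H(d) = (10 + d)/(2*d) (H(d) = (10 + d)/((2*d)) = (10 + d)*(1/(2*d)) = (10 + d)/(2*d))
((b + (-8 - 17*(-10))) + H(-17)) + ((-950 + 752) + 838) = ((97/208 + (-8 - 17*(-10))) + (½)*(10 - 17)/(-17)) + ((-950 + 752) + 838) = ((97/208 + (-8 + 170)) + (½)*(-1/17)*(-7)) + (-198 + 838) = ((97/208 + 162) + 7/34) + 640 = (33793/208 + 7/34) + 640 = 575209/3536 + 640 = 2838249/3536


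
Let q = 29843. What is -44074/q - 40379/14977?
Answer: -1865126795/446958611 ≈ -4.1729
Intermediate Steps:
-44074/q - 40379/14977 = -44074/29843 - 40379/14977 = -1865126795/446958611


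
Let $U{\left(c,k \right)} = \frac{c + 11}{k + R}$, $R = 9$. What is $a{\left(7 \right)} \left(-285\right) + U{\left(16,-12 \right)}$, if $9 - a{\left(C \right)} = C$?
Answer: $-579$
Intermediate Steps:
$U{\left(c,k \right)} = \frac{11 + c}{9 + k}$ ($U{\left(c,k \right)} = \frac{c + 11}{k + 9} = \frac{11 + c}{9 + k}$)
$a{\left(C \right)} = 9 - C$
$a{\left(7 \right)} \left(-285\right) + U{\left(16,-12 \right)} = \left(9 - 7\right) \left(-285\right) + \frac{11 + 16}{9 - 12} = \left(9 - 7\right) \left(-285\right) + \frac{1}{-3} \cdot 27 = 2 \left(-285\right) - 9 = -570 - 9 = -579$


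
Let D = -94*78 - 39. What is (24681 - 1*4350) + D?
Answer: 12960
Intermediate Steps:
D = -7371 (D = -7332 - 39 = -7371)
(24681 - 1*4350) + D = (24681 - 1*4350) - 7371 = (24681 - 4350) - 7371 = 20331 - 7371 = 12960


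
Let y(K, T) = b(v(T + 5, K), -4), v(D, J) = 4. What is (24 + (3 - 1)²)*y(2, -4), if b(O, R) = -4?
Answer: -112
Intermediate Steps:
y(K, T) = -4
(24 + (3 - 1)²)*y(2, -4) = (24 + (3 - 1)²)*(-4) = (24 + 2²)*(-4) = (24 + 4)*(-4) = 28*(-4) = -112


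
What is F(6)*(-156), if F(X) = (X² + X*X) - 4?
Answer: -10608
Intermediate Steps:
F(X) = -4 + 2*X² (F(X) = (X² + X²) - 4 = 2*X² - 4 = -4 + 2*X²)
F(6)*(-156) = (-4 + 2*6²)*(-156) = (-4 + 2*36)*(-156) = (-4 + 72)*(-156) = 68*(-156) = -10608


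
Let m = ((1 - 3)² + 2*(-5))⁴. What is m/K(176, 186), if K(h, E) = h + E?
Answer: 648/181 ≈ 3.5801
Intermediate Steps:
K(h, E) = E + h
m = 1296 (m = ((-2)² - 10)⁴ = (4 - 10)⁴ = (-6)⁴ = 1296)
m/K(176, 186) = 1296/(186 + 176) = 1296/362 = 1296*(1/362) = 648/181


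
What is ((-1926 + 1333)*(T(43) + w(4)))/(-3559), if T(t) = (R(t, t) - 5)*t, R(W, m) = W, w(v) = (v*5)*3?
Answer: 1004542/3559 ≈ 282.25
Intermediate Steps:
w(v) = 15*v (w(v) = (5*v)*3 = 15*v)
T(t) = t*(-5 + t) (T(t) = (t - 5)*t = (-5 + t)*t = t*(-5 + t))
((-1926 + 1333)*(T(43) + w(4)))/(-3559) = ((-1926 + 1333)*(43*(-5 + 43) + 15*4))/(-3559) = -593*(43*38 + 60)*(-1/3559) = -593*(1634 + 60)*(-1/3559) = -593*1694*(-1/3559) = -1004542*(-1/3559) = 1004542/3559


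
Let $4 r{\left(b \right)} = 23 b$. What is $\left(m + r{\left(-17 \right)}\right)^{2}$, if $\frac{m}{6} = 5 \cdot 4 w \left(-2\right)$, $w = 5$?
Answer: $\frac{26946481}{16} \approx 1.6842 \cdot 10^{6}$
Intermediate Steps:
$r{\left(b \right)} = \frac{23 b}{4}$
$m = -1200$ ($m = 6 \cdot 5 \cdot 4 \cdot 5 \left(-2\right) = 6 \cdot 20 \cdot 5 \left(-2\right) = 6 \cdot 100 \left(-2\right) = 6 \left(-200\right) = -1200$)
$\left(m + r{\left(-17 \right)}\right)^{2} = \left(-1200 + \frac{23}{4} \left(-17\right)\right)^{2} = \left(-1200 - \frac{391}{4}\right)^{2} = \left(- \frac{5191}{4}\right)^{2} = \frac{26946481}{16}$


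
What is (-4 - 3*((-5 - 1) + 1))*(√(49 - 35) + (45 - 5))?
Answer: 440 + 11*√14 ≈ 481.16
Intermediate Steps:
(-4 - 3*((-5 - 1) + 1))*(√(49 - 35) + (45 - 5)) = (-4 - 3*(-6 + 1))*(√14 + 40) = (-4 - 3*(-5))*(40 + √14) = (-4 + 15)*(40 + √14) = 11*(40 + √14) = 440 + 11*√14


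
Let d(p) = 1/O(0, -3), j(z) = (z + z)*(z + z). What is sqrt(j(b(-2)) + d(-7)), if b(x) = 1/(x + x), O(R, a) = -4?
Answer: 0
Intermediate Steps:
b(x) = 1/(2*x)
j(z) = 4*z**2 (j(z) = (2*z)*(2*z) = 4*z**2)
d(p) = -1/4 (d(p) = 1/(-4) = 1*(-1/4) = -1/4)
sqrt(j(b(-2)) + d(-7)) = sqrt(4*((1/2)/(-2))**2 - 1/4) = sqrt(4*((1/2)*(-1/2))**2 - 1/4) = sqrt(4*(-1/4)**2 - 1/4) = sqrt(4*(1/16) - 1/4) = sqrt(1/4 - 1/4) = sqrt(0) = 0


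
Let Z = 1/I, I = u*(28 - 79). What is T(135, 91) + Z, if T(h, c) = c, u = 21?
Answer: 97460/1071 ≈ 90.999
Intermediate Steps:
I = -1071 (I = 21*(28 - 79) = 21*(-51) = -1071)
Z = -1/1071 (Z = 1/(-1071) = -1/1071 ≈ -0.00093371)
T(135, 91) + Z = 91 - 1/1071 = 97460/1071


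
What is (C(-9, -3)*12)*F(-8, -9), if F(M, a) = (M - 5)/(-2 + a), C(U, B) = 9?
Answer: 1404/11 ≈ 127.64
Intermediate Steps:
F(M, a) = (-5 + M)/(-2 + a)
(C(-9, -3)*12)*F(-8, -9) = (9*12)*((-5 - 8)/(-2 - 9)) = 108*(-13/(-11)) = 108*(-1/11*(-13)) = 108*(13/11) = 1404/11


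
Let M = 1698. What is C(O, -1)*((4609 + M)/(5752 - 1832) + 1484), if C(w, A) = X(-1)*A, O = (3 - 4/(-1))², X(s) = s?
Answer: 831941/560 ≈ 1485.6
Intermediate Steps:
O = 49 (O = (3 - 4*(-1))² = (3 + 4)² = 7² = 49)
C(w, A) = -A
C(O, -1)*((4609 + M)/(5752 - 1832) + 1484) = (-1*(-1))*((4609 + 1698)/(5752 - 1832) + 1484) = 1*(6307/3920 + 1484) = 1*(6307*(1/3920) + 1484) = 1*(901/560 + 1484) = 1*(831941/560) = 831941/560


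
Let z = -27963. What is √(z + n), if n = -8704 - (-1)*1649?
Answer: I*√35018 ≈ 187.13*I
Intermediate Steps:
n = -7055 (n = -8704 - 1*(-1649) = -8704 + 1649 = -7055)
√(z + n) = √(-27963 - 7055) = √(-35018) = I*√35018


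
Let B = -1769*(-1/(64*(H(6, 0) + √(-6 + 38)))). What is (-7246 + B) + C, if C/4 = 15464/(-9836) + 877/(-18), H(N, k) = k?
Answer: -164813488/22131 + 1769*√2/512 ≈ -7442.3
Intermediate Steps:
C = -4452262/22131 (C = 4*(15464/(-9836) + 877/(-18)) = 4*(15464*(-1/9836) + 877*(-1/18)) = 4*(-3866/2459 - 877/18) = 4*(-2226131/44262) = -4452262/22131 ≈ -201.18)
B = 1769*√2/512 (B = -1769*(-1/(64*(0 + √(-6 + 38)))) = -1769*(-1/(64*(0 + √32))) = -1769*(-1/(64*(0 + 4*√2))) = -1769*(-√2/512) = -(-1769)*√2/512 = 1769*√2/512 ≈ 4.8862)
(-7246 + B) + C = (-7246 + 1769*√2/512) - 4452262/22131 = -164813488/22131 + 1769*√2/512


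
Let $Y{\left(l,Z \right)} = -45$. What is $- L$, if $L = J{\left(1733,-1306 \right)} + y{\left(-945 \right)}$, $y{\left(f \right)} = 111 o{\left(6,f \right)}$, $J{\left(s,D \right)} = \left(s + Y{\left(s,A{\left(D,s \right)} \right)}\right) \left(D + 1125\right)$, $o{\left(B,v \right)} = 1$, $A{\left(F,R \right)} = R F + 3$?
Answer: $305417$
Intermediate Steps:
$A{\left(F,R \right)} = 3 + F R$ ($A{\left(F,R \right)} = F R + 3 = 3 + F R$)
$J{\left(s,D \right)} = \left(-45 + s\right) \left(1125 + D\right)$ ($J{\left(s,D \right)} = \left(s - 45\right) \left(D + 1125\right) = \left(-45 + s\right) \left(1125 + D\right)$)
$y{\left(f \right)} = 111$ ($y{\left(f \right)} = 111 \cdot 1 = 111$)
$L = -305417$ ($L = \left(-50625 - -58770 + 1125 \cdot 1733 - 2263298\right) + 111 = \left(-50625 + 58770 + 1949625 - 2263298\right) + 111 = -305528 + 111 = -305417$)
$- L = \left(-1\right) \left(-305417\right) = 305417$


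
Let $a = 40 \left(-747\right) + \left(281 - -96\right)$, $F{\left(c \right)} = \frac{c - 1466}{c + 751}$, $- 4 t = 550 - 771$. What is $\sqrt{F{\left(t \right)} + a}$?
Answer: $\frac{i \sqrt{1363857058}}{215} \approx 171.77 i$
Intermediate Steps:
$t = \frac{221}{4}$ ($t = - \frac{550 - 771}{4} = \left(- \frac{1}{4}\right) \left(-221\right) = \frac{221}{4} \approx 55.25$)
$F{\left(c \right)} = \frac{-1466 + c}{751 + c}$
$a = -29503$ ($a = -29880 + \left(281 + 96\right) = -29880 + 377 = -29503$)
$\sqrt{F{\left(t \right)} + a} = \sqrt{\frac{-1466 + \frac{221}{4}}{751 + \frac{221}{4}} - 29503} = \sqrt{\frac{1}{\frac{3225}{4}} \left(- \frac{5643}{4}\right) - 29503} = \sqrt{\frac{4}{3225} \left(- \frac{5643}{4}\right) - 29503} = \sqrt{- \frac{1881}{1075} - 29503} = \sqrt{- \frac{31717606}{1075}} = \frac{i \sqrt{1363857058}}{215}$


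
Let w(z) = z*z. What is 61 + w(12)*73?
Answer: 10573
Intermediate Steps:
w(z) = z²
61 + w(12)*73 = 61 + 12²*73 = 61 + 144*73 = 61 + 10512 = 10573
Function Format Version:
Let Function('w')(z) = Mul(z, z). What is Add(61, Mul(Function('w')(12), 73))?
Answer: 10573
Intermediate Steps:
Function('w')(z) = Pow(z, 2)
Add(61, Mul(Function('w')(12), 73)) = Add(61, Mul(Pow(12, 2), 73)) = Add(61, Mul(144, 73)) = Add(61, 10512) = 10573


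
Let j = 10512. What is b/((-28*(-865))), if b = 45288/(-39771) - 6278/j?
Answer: -8767/122317920 ≈ -7.1674e-5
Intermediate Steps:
b = -61369/35352 (b = 45288/(-39771) - 6278/10512 = 45288*(-1/39771) - 6278*1/10512 = -5032/4419 - 43/72 = -61369/35352 ≈ -1.7359)
b/((-28*(-865))) = -61369/(35352*((-28*(-865)))) = -61369/35352/24220 = -61369/35352*1/24220 = -8767/122317920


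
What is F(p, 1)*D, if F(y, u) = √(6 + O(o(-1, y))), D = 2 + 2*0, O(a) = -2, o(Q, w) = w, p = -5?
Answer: 4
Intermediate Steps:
D = 2 (D = 2 + 0 = 2)
F(y, u) = 2 (F(y, u) = √(6 - 2) = √4 = 2)
F(p, 1)*D = 2*2 = 4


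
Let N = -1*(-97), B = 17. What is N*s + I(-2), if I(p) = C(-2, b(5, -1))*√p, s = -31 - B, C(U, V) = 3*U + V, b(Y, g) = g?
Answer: -4656 - 7*I*√2 ≈ -4656.0 - 9.8995*I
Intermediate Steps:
C(U, V) = V + 3*U
s = -48 (s = -31 - 1*17 = -31 - 17 = -48)
I(p) = -7*√p (I(p) = (-1 + 3*(-2))*√p = (-1 - 6)*√p = -7*√p)
N = 97
N*s + I(-2) = 97*(-48) - 7*I*√2 = -4656 - 7*I*√2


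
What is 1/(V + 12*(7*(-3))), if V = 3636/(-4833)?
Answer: -537/135728 ≈ -0.0039564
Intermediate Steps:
V = -404/537 (V = 3636*(-1/4833) = -404/537 ≈ -0.75233)
1/(V + 12*(7*(-3))) = 1/(-404/537 + 12*(7*(-3))) = 1/(-404/537 + 12*(-21)) = 1/(-404/537 - 252) = 1/(-135728/537) = -537/135728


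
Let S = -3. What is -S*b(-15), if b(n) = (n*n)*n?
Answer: -10125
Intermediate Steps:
b(n) = n**3 (b(n) = n**2*n = n**3)
-S*b(-15) = -(-3)*(-15)**3 = -(-3)*(-3375) = -1*10125 = -10125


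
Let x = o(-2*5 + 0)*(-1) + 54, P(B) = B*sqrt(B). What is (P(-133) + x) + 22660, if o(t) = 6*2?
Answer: 22702 - 133*I*sqrt(133) ≈ 22702.0 - 1533.8*I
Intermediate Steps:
P(B) = B**(3/2)
o(t) = 12
x = 42 (x = 12*(-1) + 54 = -12 + 54 = 42)
(P(-133) + x) + 22660 = ((-133)**(3/2) + 42) + 22660 = (-133*I*sqrt(133) + 42) + 22660 = (42 - 133*I*sqrt(133)) + 22660 = 22702 - 133*I*sqrt(133)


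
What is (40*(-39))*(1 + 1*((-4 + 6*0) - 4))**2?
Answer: -76440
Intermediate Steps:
(40*(-39))*(1 + 1*((-4 + 6*0) - 4))**2 = -1560*(1 + 1*((-4 + 0) - 4))**2 = -1560*(1 + 1*(-4 - 4))**2 = -1560*(1 + 1*(-8))**2 = -1560*(1 - 8)**2 = -1560*(-7)**2 = -1560*49 = -76440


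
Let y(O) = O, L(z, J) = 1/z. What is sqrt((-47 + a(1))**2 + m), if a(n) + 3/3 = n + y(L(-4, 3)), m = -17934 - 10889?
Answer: I*sqrt(425447)/4 ≈ 163.07*I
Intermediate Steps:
m = -28823
a(n) = -5/4 + n (a(n) = -1 + (n + 1/(-4)) = -1 + (n - 1/4) = -1 + (-1/4 + n) = -5/4 + n)
sqrt((-47 + a(1))**2 + m) = sqrt((-47 + (-5/4 + 1))**2 - 28823) = sqrt((-47 - 1/4)**2 - 28823) = sqrt((-189/4)**2 - 28823) = sqrt(35721/16 - 28823) = sqrt(-425447/16) = I*sqrt(425447)/4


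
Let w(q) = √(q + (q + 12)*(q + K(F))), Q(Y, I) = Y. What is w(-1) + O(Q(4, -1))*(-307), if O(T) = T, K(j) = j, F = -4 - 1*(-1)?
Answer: -1228 + 3*I*√5 ≈ -1228.0 + 6.7082*I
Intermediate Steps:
F = -3 (F = -4 + 1 = -3)
w(q) = √(q + (-3 + q)*(12 + q)) (w(q) = √(q + (q + 12)*(q - 3)) = √(q + (12 + q)*(-3 + q)) = √(q + (-3 + q)*(12 + q)))
w(-1) + O(Q(4, -1))*(-307) = √(-36 + (-1)² + 10*(-1)) + 4*(-307) = √(-36 + 1 - 10) - 1228 = √(-45) - 1228 = 3*I*√5 - 1228 = -1228 + 3*I*√5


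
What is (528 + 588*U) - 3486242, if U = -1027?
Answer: -4089590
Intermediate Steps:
(528 + 588*U) - 3486242 = (528 + 588*(-1027)) - 3486242 = (528 - 603876) - 3486242 = -603348 - 3486242 = -4089590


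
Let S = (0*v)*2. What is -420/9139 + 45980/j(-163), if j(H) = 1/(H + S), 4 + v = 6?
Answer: -68494429280/9139 ≈ -7.4947e+6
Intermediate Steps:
v = 2 (v = -4 + 6 = 2)
S = 0 (S = (0*2)*2 = 0*2 = 0)
j(H) = 1/H (j(H) = 1/(H + 0) = 1/H)
-420/9139 + 45980/j(-163) = -420/9139 + 45980/(1/(-163)) = -420*1/9139 + 45980/(-1/163) = -420/9139 + 45980*(-163) = -420/9139 - 7494740 = -68494429280/9139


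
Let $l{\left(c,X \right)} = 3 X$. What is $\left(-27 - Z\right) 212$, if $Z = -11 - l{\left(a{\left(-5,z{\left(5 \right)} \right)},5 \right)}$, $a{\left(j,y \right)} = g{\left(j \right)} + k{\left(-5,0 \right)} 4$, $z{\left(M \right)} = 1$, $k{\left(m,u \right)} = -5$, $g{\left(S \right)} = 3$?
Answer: $-212$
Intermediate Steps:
$a{\left(j,y \right)} = -17$ ($a{\left(j,y \right)} = 3 - 20 = -17$)
$Z = -26$ ($Z = -11 - 3 \cdot 5 = -11 - 15 = -26$)
$\left(-27 - Z\right) 212 = \left(-27 - -26\right) 212 = \left(-27 + 26\right) 212 = \left(-1\right) 212 = -212$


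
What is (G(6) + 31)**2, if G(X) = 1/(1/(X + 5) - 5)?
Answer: 2765569/2916 ≈ 948.41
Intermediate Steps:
G(X) = 1/(-5 + 1/(5 + X)) (G(X) = 1/(1/(5 + X) - 5) = 1/(-5 + 1/(5 + X)))
(G(6) + 31)**2 = ((-5 - 1*6)/(24 + 5*6) + 31)**2 = ((-5 - 6)/(24 + 30) + 31)**2 = (-11/54 + 31)**2 = (1663/54)**2 = 2765569/2916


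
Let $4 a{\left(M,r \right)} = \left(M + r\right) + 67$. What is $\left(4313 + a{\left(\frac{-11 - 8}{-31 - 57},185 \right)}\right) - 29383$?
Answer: $- \frac{8802445}{352} \approx -25007.0$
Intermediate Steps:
$a{\left(M,r \right)} = \frac{67}{4} + \frac{M}{4} + \frac{r}{4}$ ($a{\left(M,r \right)} = \frac{\left(M + r\right) + 67}{4} = \frac{67 + M + r}{4} = \frac{67}{4} + \frac{M}{4} + \frac{r}{4}$)
$\left(4313 + a{\left(\frac{-11 - 8}{-31 - 57},185 \right)}\right) - 29383 = \left(4313 + \left(\frac{67}{4} + \frac{\left(-11 - 8\right) \frac{1}{-31 - 57}}{4} + \frac{1}{4} \cdot 185\right)\right) - 29383 = \left(4313 + \left(\frac{67}{4} + \frac{\left(-19\right) \frac{1}{-88}}{4} + \frac{185}{4}\right)\right) - 29383 = \left(4313 + \left(\frac{67}{4} + \frac{\left(-19\right) \left(- \frac{1}{88}\right)}{4} + \frac{185}{4}\right)\right) - 29383 = \left(4313 + \left(\frac{67}{4} + \frac{1}{4} \cdot \frac{19}{88} + \frac{185}{4}\right)\right) - 29383 = \left(4313 + \left(\frac{67}{4} + \frac{19}{352} + \frac{185}{4}\right)\right) - 29383 = \left(4313 + \frac{22195}{352}\right) - 29383 = \frac{1540371}{352} - 29383 = - \frac{8802445}{352}$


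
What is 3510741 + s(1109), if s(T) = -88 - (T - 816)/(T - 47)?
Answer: 3728313193/1062 ≈ 3.5107e+6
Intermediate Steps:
s(T) = -88 - (-816 + T)/(-47 + T)
3510741 + s(1109) = 3510741 + (4952 - 89*1109)/(-47 + 1109) = 3510741 + (4952 - 98701)/1062 = 3510741 + (1/1062)*(-93749) = 3510741 - 93749/1062 = 3728313193/1062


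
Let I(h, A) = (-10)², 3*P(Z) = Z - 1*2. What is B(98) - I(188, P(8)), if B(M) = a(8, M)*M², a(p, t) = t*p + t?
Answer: 8470628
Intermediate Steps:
a(p, t) = t + p*t (a(p, t) = p*t + t = t + p*t)
P(Z) = -⅔ + Z/3 (P(Z) = (Z - 1*2)/3 = (Z - 2)/3 = (-2 + Z)/3 = -⅔ + Z/3)
B(M) = 9*M³ (B(M) = (M*(1 + 8))*M² = (M*9)*M² = (9*M)*M² = 9*M³)
I(h, A) = 100
B(98) - I(188, P(8)) = 9*98³ - 1*100 = 9*941192 - 100 = 8470728 - 100 = 8470628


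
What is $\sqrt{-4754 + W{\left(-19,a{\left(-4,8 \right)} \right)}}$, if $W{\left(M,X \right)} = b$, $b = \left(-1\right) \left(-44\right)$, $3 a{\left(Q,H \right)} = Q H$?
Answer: $i \sqrt{4710} \approx 68.629 i$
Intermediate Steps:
$a{\left(Q,H \right)} = \frac{H Q}{3}$ ($a{\left(Q,H \right)} = \frac{Q H}{3} = \frac{H Q}{3}$)
$b = 44$
$W{\left(M,X \right)} = 44$
$\sqrt{-4754 + W{\left(-19,a{\left(-4,8 \right)} \right)}} = \sqrt{-4754 + 44} = \sqrt{-4710} = i \sqrt{4710}$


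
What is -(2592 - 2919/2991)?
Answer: -2583251/997 ≈ -2591.0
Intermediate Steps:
-(2592 - 2919/2991) = -(2592 - 2919*1/2991) = -(2592 - 973/997) = -1*2583251/997 = -2583251/997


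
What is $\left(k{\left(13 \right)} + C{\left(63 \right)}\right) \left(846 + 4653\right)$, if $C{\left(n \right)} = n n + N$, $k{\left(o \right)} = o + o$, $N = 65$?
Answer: $22325940$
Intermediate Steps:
$k{\left(o \right)} = 2 o$
$C{\left(n \right)} = 65 + n^{2}$ ($C{\left(n \right)} = n n + 65 = n^{2} + 65 = 65 + n^{2}$)
$\left(k{\left(13 \right)} + C{\left(63 \right)}\right) \left(846 + 4653\right) = \left(2 \cdot 13 + \left(65 + 63^{2}\right)\right) \left(846 + 4653\right) = \left(26 + \left(65 + 3969\right)\right) 5499 = \left(26 + 4034\right) 5499 = 4060 \cdot 5499 = 22325940$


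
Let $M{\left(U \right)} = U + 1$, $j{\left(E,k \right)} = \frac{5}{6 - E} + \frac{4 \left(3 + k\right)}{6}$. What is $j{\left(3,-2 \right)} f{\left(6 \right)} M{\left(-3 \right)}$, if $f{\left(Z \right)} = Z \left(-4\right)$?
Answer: $112$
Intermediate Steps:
$f{\left(Z \right)} = - 4 Z$
$j{\left(E,k \right)} = 2 + \frac{5}{6 - E} + \frac{2 k}{3}$ ($j{\left(E,k \right)} = \frac{5}{6 - E} + \left(12 + 4 k\right) \frac{1}{6} = \frac{5}{6 - E} + \left(2 + \frac{2 k}{3}\right) = 2 + \frac{5}{6 - E} + \frac{2 k}{3}$)
$M{\left(U \right)} = 1 + U$
$j{\left(3,-2 \right)} f{\left(6 \right)} M{\left(-3 \right)} = \frac{-51 - -24 + 6 \cdot 3 + 2 \cdot 3 \left(-2\right)}{3 \left(-6 + 3\right)} \left(\left(-4\right) 6\right) \left(1 - 3\right) = \frac{-51 + 24 + 18 - 12}{3 \left(-3\right)} \left(-24\right) \left(-2\right) = \frac{1}{3} \left(- \frac{1}{3}\right) \left(-21\right) \left(-24\right) \left(-2\right) = \frac{7}{3} \left(-24\right) \left(-2\right) = \left(-56\right) \left(-2\right) = 112$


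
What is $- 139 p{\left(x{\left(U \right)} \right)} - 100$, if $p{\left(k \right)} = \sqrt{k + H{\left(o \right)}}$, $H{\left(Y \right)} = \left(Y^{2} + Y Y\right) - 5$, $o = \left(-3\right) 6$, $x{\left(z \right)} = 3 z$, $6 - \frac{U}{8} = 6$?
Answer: $-100 - 139 \sqrt{643} \approx -3624.7$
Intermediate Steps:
$U = 0$ ($U = 48 - 48 = 0$)
$o = -18$
$H{\left(Y \right)} = -5 + 2 Y^{2}$ ($H{\left(Y \right)} = \left(Y^{2} + Y^{2}\right) - 5 = 2 Y^{2} - 5 = -5 + 2 Y^{2}$)
$p{\left(k \right)} = \sqrt{643 + k}$ ($p{\left(k \right)} = \sqrt{k - \left(5 - 2 \left(-18\right)^{2}\right)} = \sqrt{k + \left(-5 + 2 \cdot 324\right)} = \sqrt{k + \left(-5 + 648\right)} = \sqrt{k + 643} = \sqrt{643 + k}$)
$- 139 p{\left(x{\left(U \right)} \right)} - 100 = - 139 \sqrt{643 + 3 \cdot 0} - 100 = - 139 \sqrt{643 + 0} - 100 = - 139 \sqrt{643} - 100 = -100 - 139 \sqrt{643}$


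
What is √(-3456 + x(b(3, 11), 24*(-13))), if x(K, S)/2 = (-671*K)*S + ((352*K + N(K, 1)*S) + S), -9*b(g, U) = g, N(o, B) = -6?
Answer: 8*I*√19707/3 ≈ 374.35*I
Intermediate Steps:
b(g, U) = -g/9
x(K, S) = -10*S + 704*K - 1342*K*S (x(K, S) = 2*((-671*K)*S + ((352*K - 6*S) + S)) = 2*(-671*K*S + ((-6*S + 352*K) + S)) = 2*(-671*K*S + (-5*S + 352*K)) = 2*(-5*S + 352*K - 671*K*S) = -10*S + 704*K - 1342*K*S)
√(-3456 + x(b(3, 11), 24*(-13))) = √(-3456 + (-240*(-13) + 704*(-⅑*3) - 1342*(-⅑*3)*24*(-13))) = √(-3456 + (-10*(-312) + 704*(-⅓) - 1342*(-⅓)*(-312))) = √(-3456 + (3120 - 704/3 - 139568)) = √(-3456 - 410048/3) = √(-420416/3) = 8*I*√19707/3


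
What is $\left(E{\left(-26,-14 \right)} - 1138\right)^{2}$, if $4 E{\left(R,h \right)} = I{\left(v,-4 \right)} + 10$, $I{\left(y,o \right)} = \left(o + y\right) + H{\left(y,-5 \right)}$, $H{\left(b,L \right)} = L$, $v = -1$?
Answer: $1295044$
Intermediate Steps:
$I{\left(y,o \right)} = -5 + o + y$ ($I{\left(y,o \right)} = \left(o + y\right) - 5 = -5 + o + y$)
$E{\left(R,h \right)} = 0$ ($E{\left(R,h \right)} = \frac{\left(-5 - 4 - 1\right) + 10}{4} = \frac{-10 + 10}{4} = \frac{1}{4} \cdot 0 = 0$)
$\left(E{\left(-26,-14 \right)} - 1138\right)^{2} = \left(0 - 1138\right)^{2} = \left(-1138\right)^{2} = 1295044$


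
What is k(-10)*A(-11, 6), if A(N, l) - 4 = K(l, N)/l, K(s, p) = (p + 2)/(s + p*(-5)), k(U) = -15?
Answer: -7275/122 ≈ -59.631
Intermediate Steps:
K(s, p) = (2 + p)/(s - 5*p)
A(N, l) = 4 + (-2 - N)/(l*(-l + 5*N)) (A(N, l) = 4 + ((-2 - N)/(-l + 5*N))/l = 4 + (-2 - N)/(l*(-l + 5*N)))
k(-10)*A(-11, 6) = -15*(-2 - 1*(-11) + 4*6*(-1*6 + 5*(-11)))/(6*(-1*6 + 5*(-11))) = -5*(-2 + 11 + 4*6*(-6 - 55))/(2*(-6 - 55)) = -5*(-2 + 11 + 4*6*(-61))/(2*(-61)) = -5*(-1)*(-2 + 11 - 1464)/(2*61) = -5*(-1)*(-1455)/(2*61) = -15*485/122 = -7275/122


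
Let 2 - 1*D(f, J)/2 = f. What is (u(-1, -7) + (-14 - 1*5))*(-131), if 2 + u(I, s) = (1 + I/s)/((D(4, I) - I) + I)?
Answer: 19519/7 ≈ 2788.4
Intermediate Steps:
D(f, J) = 4 - 2*f
u(I, s) = -9/4 - I/(4*s) (u(I, s) = -2 + (1 + I/s)/(((4 - 2*4) - I) + I) = -2 + (1 + I/s)/(((4 - 8) - I) + I) = -2 + (1 + I/s)/((-4 - I) + I) = -2 + (1 + I/s)/(-4) = -2 + (1 + I/s)*(-¼) = -2 + (-¼ - I/(4*s)) = -9/4 - I/(4*s))
(u(-1, -7) + (-14 - 1*5))*(-131) = ((¼)*(-1*(-1) - 9*(-7))/(-7) + (-14 - 1*5))*(-131) = ((¼)*(-⅐)*(1 + 63) + (-14 - 5))*(-131) = ((¼)*(-⅐)*64 - 19)*(-131) = (-16/7 - 19)*(-131) = -149/7*(-131) = 19519/7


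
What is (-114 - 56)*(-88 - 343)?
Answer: 73270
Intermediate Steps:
(-114 - 56)*(-88 - 343) = -170*(-431) = 73270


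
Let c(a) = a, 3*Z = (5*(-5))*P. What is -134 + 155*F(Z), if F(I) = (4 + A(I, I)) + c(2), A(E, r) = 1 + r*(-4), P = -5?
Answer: -74647/3 ≈ -24882.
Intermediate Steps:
Z = 125/3 (Z = ((5*(-5))*(-5))/3 = (-25*(-5))/3 = (⅓)*125 = 125/3 ≈ 41.667)
A(E, r) = 1 - 4*r
F(I) = 7 - 4*I (F(I) = (4 + (1 - 4*I)) + 2 = (5 - 4*I) + 2 = 7 - 4*I)
-134 + 155*F(Z) = -134 + 155*(7 - 4*125/3) = -134 + 155*(7 - 500/3) = -134 + 155*(-479/3) = -134 - 74245/3 = -74647/3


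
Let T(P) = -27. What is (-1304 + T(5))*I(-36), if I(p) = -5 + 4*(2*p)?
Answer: 389983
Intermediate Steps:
I(p) = -5 + 8*p
(-1304 + T(5))*I(-36) = (-1304 - 27)*(-5 + 8*(-36)) = -1331*(-5 - 288) = -1331*(-293) = 389983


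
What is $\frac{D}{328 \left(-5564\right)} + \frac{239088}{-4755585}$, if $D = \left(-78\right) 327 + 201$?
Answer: $- \frac{105331202957}{2892968193440} \approx -0.036409$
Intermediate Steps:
$D = -25305$ ($D = -25506 + 201 = -25305$)
$\frac{D}{328 \left(-5564\right)} + \frac{239088}{-4755585} = - \frac{25305}{328 \left(-5564\right)} + \frac{239088}{-4755585} = - \frac{25305}{-1824992} + 239088 \left(- \frac{1}{4755585}\right) = \left(-25305\right) \left(- \frac{1}{1824992}\right) - \frac{79696}{1585195} = \frac{25305}{1824992} - \frac{79696}{1585195} = - \frac{105331202957}{2892968193440}$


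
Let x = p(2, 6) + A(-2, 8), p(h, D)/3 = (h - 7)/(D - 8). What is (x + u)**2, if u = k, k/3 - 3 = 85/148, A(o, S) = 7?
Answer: 13935289/21904 ≈ 636.20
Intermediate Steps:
p(h, D) = 3*(-7 + h)/(-8 + D) (p(h, D) = 3*((h - 7)/(D - 8)) = 3*((-7 + h)/(-8 + D)) = 3*(-7 + h)/(-8 + D))
k = 1587/148 (k = 9 + 3*(85/148) = 9 + 255/148 = 1587/148 ≈ 10.723)
x = 29/2 (x = 3*(-7 + 2)/(-8 + 6) + 7 = 3*(-5)/(-2) + 7 = 3*(-1/2)*(-5) + 7 = 15/2 + 7 = 29/2 ≈ 14.500)
u = 1587/148 ≈ 10.723
(x + u)**2 = (29/2 + 1587/148)**2 = (3733/148)**2 = 13935289/21904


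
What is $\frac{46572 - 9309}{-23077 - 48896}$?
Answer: $- \frac{12421}{23991} \approx -0.51774$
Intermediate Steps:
$\frac{46572 - 9309}{-23077 - 48896} = \frac{46572 - 9309}{-71973} = 37263 \left(- \frac{1}{71973}\right) = - \frac{12421}{23991}$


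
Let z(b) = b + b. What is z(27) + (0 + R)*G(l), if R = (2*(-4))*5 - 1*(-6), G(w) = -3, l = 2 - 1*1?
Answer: 156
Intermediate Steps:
z(b) = 2*b
l = 1 (l = 2 - 1 = 1)
R = -34 (R = -8*5 + 6 = -40 + 6 = -34)
z(27) + (0 + R)*G(l) = 2*27 + (0 - 34)*(-3) = 54 - 34*(-3) = 54 + 102 = 156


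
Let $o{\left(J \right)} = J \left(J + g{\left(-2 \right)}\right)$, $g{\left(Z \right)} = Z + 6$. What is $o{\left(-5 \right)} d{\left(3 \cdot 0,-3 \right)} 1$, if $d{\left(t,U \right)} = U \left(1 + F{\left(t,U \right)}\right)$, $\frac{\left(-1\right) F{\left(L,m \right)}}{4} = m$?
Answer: $-195$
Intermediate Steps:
$F{\left(L,m \right)} = - 4 m$
$d{\left(t,U \right)} = U \left(1 - 4 U\right)$
$g{\left(Z \right)} = 6 + Z$
$o{\left(J \right)} = J \left(4 + J\right)$ ($o{\left(J \right)} = J \left(J + \left(6 - 2\right)\right) = J \left(J + 4\right) = J \left(4 + J\right)$)
$o{\left(-5 \right)} d{\left(3 \cdot 0,-3 \right)} 1 = - 5 \left(4 - 5\right) \left(- 3 \left(1 - -12\right)\right) 1 = \left(-5\right) \left(-1\right) \left(- 3 \left(1 + 12\right)\right) 1 = 5 \left(\left(-3\right) 13\right) 1 = 5 \left(-39\right) 1 = \left(-195\right) 1 = -195$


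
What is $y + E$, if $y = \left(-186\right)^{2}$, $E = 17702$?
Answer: $52298$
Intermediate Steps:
$y = 34596$
$y + E = 34596 + 17702 = 52298$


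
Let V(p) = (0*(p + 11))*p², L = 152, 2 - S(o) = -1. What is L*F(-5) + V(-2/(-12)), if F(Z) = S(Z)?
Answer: 456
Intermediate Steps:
S(o) = 3 (S(o) = 2 - 1*(-1) = 2 + 1 = 3)
F(Z) = 3
V(p) = 0 (V(p) = (0*(11 + p))*p² = 0*p² = 0)
L*F(-5) + V(-2/(-12)) = 152*3 + 0 = 456 + 0 = 456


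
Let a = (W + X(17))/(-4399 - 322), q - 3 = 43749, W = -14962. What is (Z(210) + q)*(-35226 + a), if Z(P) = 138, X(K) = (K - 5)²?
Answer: -7298342047920/4721 ≈ -1.5459e+9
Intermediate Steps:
X(K) = (-5 + K)²
q = 43752 (q = 3 + 43749 = 43752)
a = 14818/4721 (a = (-14962 + (-5 + 17)²)/(-4399 - 322) = (-14962 + 12²)/(-4721) = (-14962 + 144)*(-1/4721) = -14818*(-1/4721) = 14818/4721 ≈ 3.1387)
(Z(210) + q)*(-35226 + a) = (138 + 43752)*(-35226 + 14818/4721) = 43890*(-166287128/4721) = -7298342047920/4721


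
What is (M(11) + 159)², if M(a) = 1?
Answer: 25600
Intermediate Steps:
(M(11) + 159)² = (1 + 159)² = 160² = 25600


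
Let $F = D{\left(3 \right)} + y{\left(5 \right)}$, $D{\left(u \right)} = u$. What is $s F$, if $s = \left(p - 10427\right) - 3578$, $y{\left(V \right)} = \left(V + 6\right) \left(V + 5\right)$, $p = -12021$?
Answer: $-2940938$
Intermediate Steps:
$y{\left(V \right)} = \left(5 + V\right) \left(6 + V\right)$ ($y{\left(V \right)} = \left(6 + V\right) \left(5 + V\right) = \left(5 + V\right) \left(6 + V\right)$)
$F = 113$ ($F = 3 + \left(30 + 5^{2} + 11 \cdot 5\right) = 3 + \left(30 + 25 + 55\right) = 3 + 110 = 113$)
$s = -26026$ ($s = \left(-12021 - 10427\right) - 3578 = -22448 - 3578 = -26026$)
$s F = \left(-26026\right) 113 = -2940938$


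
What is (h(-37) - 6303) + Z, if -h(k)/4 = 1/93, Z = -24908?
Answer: -2902627/93 ≈ -31211.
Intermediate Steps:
h(k) = -4/93
(h(-37) - 6303) + Z = (-4/93 - 6303) - 24908 = -586183/93 - 24908 = -2902627/93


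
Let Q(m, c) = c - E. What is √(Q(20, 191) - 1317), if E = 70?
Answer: 2*I*√299 ≈ 34.583*I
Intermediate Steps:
Q(m, c) = -70 + c (Q(m, c) = c - 1*70 = c - 70 = -70 + c)
√(Q(20, 191) - 1317) = √((-70 + 191) - 1317) = √(121 - 1317) = √(-1196) = 2*I*√299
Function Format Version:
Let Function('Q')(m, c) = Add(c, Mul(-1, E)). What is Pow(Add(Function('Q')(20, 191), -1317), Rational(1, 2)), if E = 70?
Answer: Mul(2, I, Pow(299, Rational(1, 2))) ≈ Mul(34.583, I)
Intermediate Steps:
Function('Q')(m, c) = Add(-70, c) (Function('Q')(m, c) = Add(c, Mul(-1, 70)) = Add(c, -70) = Add(-70, c))
Pow(Add(Function('Q')(20, 191), -1317), Rational(1, 2)) = Pow(Add(Add(-70, 191), -1317), Rational(1, 2)) = Pow(Add(121, -1317), Rational(1, 2)) = Pow(-1196, Rational(1, 2)) = Mul(2, I, Pow(299, Rational(1, 2)))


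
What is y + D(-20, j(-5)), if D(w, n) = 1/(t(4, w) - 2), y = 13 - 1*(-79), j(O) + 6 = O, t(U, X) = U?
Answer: 185/2 ≈ 92.500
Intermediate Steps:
j(O) = -6 + O
y = 92 (y = 13 + 79 = 92)
D(w, n) = ½ (D(w, n) = 1/(4 - 2) = 1/2 = ½)
y + D(-20, j(-5)) = 92 + ½ = 185/2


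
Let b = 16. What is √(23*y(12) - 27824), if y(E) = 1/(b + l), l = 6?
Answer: I*√13466310/22 ≈ 166.8*I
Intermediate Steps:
y(E) = 1/22 (y(E) = 1/(16 + 6) = 1/22)
√(23*y(12) - 27824) = √(23*(1/22) - 27824) = √(23/22 - 27824) = √(-612105/22) = I*√13466310/22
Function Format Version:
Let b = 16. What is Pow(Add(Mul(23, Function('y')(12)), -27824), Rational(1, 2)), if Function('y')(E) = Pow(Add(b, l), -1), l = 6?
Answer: Mul(Rational(1, 22), I, Pow(13466310, Rational(1, 2))) ≈ Mul(166.80, I)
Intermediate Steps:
Function('y')(E) = Rational(1, 22) (Function('y')(E) = Pow(Add(16, 6), -1) = Pow(22, -1) = Rational(1, 22))
Pow(Add(Mul(23, Function('y')(12)), -27824), Rational(1, 2)) = Pow(Add(Mul(23, Rational(1, 22)), -27824), Rational(1, 2)) = Pow(Add(Rational(23, 22), -27824), Rational(1, 2)) = Pow(Rational(-612105, 22), Rational(1, 2)) = Mul(Rational(1, 22), I, Pow(13466310, Rational(1, 2)))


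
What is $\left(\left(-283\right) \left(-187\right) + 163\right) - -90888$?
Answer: $143972$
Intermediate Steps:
$\left(\left(-283\right) \left(-187\right) + 163\right) - -90888 = \left(52921 + 163\right) + 90888 = 53084 + 90888 = 143972$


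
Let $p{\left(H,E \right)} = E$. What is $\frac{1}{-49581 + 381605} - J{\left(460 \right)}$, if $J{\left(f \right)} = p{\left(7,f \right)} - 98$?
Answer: $- \frac{120192687}{332024} \approx -362.0$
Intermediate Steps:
$J{\left(f \right)} = -98 + f$ ($J{\left(f \right)} = f - 98 = -98 + f$)
$\frac{1}{-49581 + 381605} - J{\left(460 \right)} = \frac{1}{-49581 + 381605} - \left(-98 + 460\right) = \frac{1}{332024} - 362 = - \frac{120192687}{332024}$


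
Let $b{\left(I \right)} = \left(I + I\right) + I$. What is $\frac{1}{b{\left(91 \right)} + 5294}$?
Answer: $\frac{1}{5567} \approx 0.00017963$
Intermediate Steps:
$b{\left(I \right)} = 3 I$ ($b{\left(I \right)} = 2 I + I = 3 I$)
$\frac{1}{b{\left(91 \right)} + 5294} = \frac{1}{3 \cdot 91 + 5294} = \frac{1}{273 + 5294} = \frac{1}{5567}$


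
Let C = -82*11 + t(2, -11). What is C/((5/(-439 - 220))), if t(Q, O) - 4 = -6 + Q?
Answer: 594418/5 ≈ 1.1888e+5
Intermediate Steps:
t(Q, O) = -2 + Q (t(Q, O) = 4 + (-6 + Q) = -2 + Q)
C = -902 (C = -82*11 + (-2 + 2) = -902 + 0 = -902)
C/((5/(-439 - 220))) = -902/(5/(-439 - 220)) = -902/(5/(-659)) = -902/((-1/659*5)) = -902/(-5/659) = -902*(-659/5) = 594418/5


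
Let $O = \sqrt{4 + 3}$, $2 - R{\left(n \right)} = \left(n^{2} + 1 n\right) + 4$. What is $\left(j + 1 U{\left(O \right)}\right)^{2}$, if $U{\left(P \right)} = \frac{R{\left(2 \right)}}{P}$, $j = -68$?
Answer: $\frac{32432}{7} + \frac{1088 \sqrt{7}}{7} \approx 5044.4$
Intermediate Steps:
$R{\left(n \right)} = -2 - n - n^{2}$ ($R{\left(n \right)} = 2 - \left(\left(n^{2} + 1 n\right) + 4\right) = 2 - \left(\left(n^{2} + n\right) + 4\right) = 2 - \left(\left(n + n^{2}\right) + 4\right) = 2 - \left(4 + n + n^{2}\right) = -2 - n - n^{2}$)
$O = \sqrt{7} \approx 2.6458$
$U{\left(P \right)} = - \frac{8}{P}$ ($U{\left(P \right)} = \frac{-2 - 2 - 2^{2}}{P} = \frac{-2 - 2 - 4}{P} = - \frac{8}{P}$)
$\left(j + 1 U{\left(O \right)}\right)^{2} = \left(-68 + 1 \left(- \frac{8}{\sqrt{7}}\right)\right)^{2} = \left(-68 + 1 \left(- 8 \frac{\sqrt{7}}{7}\right)\right)^{2} = \left(-68 + 1 \left(- \frac{8 \sqrt{7}}{7}\right)\right)^{2} = \left(-68 - \frac{8 \sqrt{7}}{7}\right)^{2}$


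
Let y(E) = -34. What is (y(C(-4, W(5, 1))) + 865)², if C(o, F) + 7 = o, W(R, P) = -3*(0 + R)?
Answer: 690561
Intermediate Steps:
W(R, P) = -3*R
C(o, F) = -7 + o
(y(C(-4, W(5, 1))) + 865)² = (-34 + 865)² = 831² = 690561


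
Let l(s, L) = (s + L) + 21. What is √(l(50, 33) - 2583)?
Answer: I*√2479 ≈ 49.79*I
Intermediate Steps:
l(s, L) = 21 + L + s (l(s, L) = (L + s) + 21 = 21 + L + s)
√(l(50, 33) - 2583) = √((21 + 33 + 50) - 2583) = √(104 - 2583) = √(-2479) = I*√2479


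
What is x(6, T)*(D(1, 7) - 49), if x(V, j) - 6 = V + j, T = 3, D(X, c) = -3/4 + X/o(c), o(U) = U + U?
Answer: -20865/28 ≈ -745.18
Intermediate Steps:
o(U) = 2*U
D(X, c) = -¾ + X/(2*c) (D(X, c) = -3/4 + X/((2*c)) = -3*¼ + X*(1/(2*c)) = -¾ + X/(2*c))
x(V, j) = 6 + V + j (x(V, j) = 6 + (V + j) = 6 + V + j)
x(6, T)*(D(1, 7) - 49) = (6 + 6 + 3)*((-¾ + (½)*1/7) - 49) = 15*((-¾ + (½)*1*(⅐)) - 49) = 15*((-¾ + 1/14) - 49) = 15*(-19/28 - 49) = 15*(-1391/28) = -20865/28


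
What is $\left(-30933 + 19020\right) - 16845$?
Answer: $-28758$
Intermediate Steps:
$\left(-30933 + 19020\right) - 16845 = -11913 - 16845 = -28758$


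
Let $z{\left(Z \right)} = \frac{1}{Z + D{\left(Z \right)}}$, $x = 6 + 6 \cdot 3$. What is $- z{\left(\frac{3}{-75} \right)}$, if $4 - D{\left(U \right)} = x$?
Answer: $\frac{25}{501} \approx 0.0499$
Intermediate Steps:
$x = 24$ ($x = 6 + 18 = 24$)
$D{\left(U \right)} = -20$ ($D{\left(U \right)} = 4 - 24 = -20$)
$z{\left(Z \right)} = \frac{1}{-20 + Z}$ ($z{\left(Z \right)} = \frac{1}{Z - 20} = \frac{1}{-20 + Z}$)
$- z{\left(\frac{3}{-75} \right)} = - \frac{1}{-20 + \frac{3}{-75}} = - \frac{1}{-20 + 3 \left(- \frac{1}{75}\right)} = - \frac{1}{-20 - \frac{1}{25}} = - \frac{1}{- \frac{501}{25}} = \left(-1\right) \left(- \frac{25}{501}\right) = \frac{25}{501}$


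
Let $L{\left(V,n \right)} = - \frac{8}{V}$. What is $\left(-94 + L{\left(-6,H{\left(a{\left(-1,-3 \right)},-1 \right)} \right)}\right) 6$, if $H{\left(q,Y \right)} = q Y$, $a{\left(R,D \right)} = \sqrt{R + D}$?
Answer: $-556$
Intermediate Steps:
$a{\left(R,D \right)} = \sqrt{D + R}$
$H{\left(q,Y \right)} = Y q$
$\left(-94 + L{\left(-6,H{\left(a{\left(-1,-3 \right)},-1 \right)} \right)}\right) 6 = \left(-94 - \frac{8}{-6}\right) 6 = \left(-94 - - \frac{4}{3}\right) 6 = \left(-94 + \frac{4}{3}\right) 6 = \left(- \frac{278}{3}\right) 6 = -556$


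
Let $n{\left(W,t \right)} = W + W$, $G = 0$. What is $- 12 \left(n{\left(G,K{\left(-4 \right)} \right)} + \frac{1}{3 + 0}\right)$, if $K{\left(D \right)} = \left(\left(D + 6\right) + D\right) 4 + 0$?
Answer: $-4$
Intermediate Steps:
$K{\left(D \right)} = 24 + 8 D$ ($K{\left(D \right)} = \left(\left(6 + D\right) + D\right) 4 + 0 = \left(6 + 2 D\right) 4 + 0 = \left(24 + 8 D\right) + 0 = 24 + 8 D$)
$n{\left(W,t \right)} = 2 W$
$- 12 \left(n{\left(G,K{\left(-4 \right)} \right)} + \frac{1}{3 + 0}\right) = - 12 \left(2 \cdot 0 + \frac{1}{3 + 0}\right) = - 12 \left(0 + \frac{1}{3}\right) = \left(-12\right) \frac{1}{3} = -4$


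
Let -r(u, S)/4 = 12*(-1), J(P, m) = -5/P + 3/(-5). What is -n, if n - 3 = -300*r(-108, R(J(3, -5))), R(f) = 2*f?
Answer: 14397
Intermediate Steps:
J(P, m) = -⅗ - 5/P (J(P, m) = -5/P + 3*(-⅕) = -5/P - ⅗ = -⅗ - 5/P)
r(u, S) = 48 (r(u, S) = -48*(-1) = -4*(-12) = 48)
n = -14397 (n = 3 - 300*48 = 3 - 14400 = -14397)
-n = -1*(-14397) = 14397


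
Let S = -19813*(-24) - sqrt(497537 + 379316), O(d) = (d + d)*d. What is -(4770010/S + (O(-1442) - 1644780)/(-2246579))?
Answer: -4527252980638955612/507975741908269489 - 4770010*sqrt(876853)/226110785291 ≈ -8.9321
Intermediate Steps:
O(d) = 2*d**2 (O(d) = (2*d)*d = 2*d**2)
S = 475512 - sqrt(876853) ≈ 4.7458e+5
-(4770010/S + (O(-1442) - 1644780)/(-2246579)) = -(4770010/(475512 - sqrt(876853)) + (2*(-1442)**2 - 1644780)/(-2246579)) = -(4770010/(475512 - sqrt(876853)) + (2*2079364 - 1644780)*(-1/2246579)) = -(4770010/(475512 - sqrt(876853)) + (4158728 - 1644780)*(-1/2246579)) = -(4770010/(475512 - sqrt(876853)) + 2513948*(-1/2246579)) = -(4770010/(475512 - sqrt(876853)) - 2513948/2246579) = -(-2513948/2246579 + 4770010/(475512 - sqrt(876853))) = 2513948/2246579 - 4770010/(475512 - sqrt(876853))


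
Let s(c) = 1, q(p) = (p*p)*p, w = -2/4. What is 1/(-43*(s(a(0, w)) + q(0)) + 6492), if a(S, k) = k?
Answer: 1/6449 ≈ 0.00015506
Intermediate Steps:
w = -1/2 (w = -2*1/4 = -1/2 ≈ -0.50000)
q(p) = p**3 (q(p) = p**2*p = p**3)
1/(-43*(s(a(0, w)) + q(0)) + 6492) = 1/(-43*(1 + 0**3) + 6492) = 1/(-43*(1 + 0) + 6492) = 1/(-43*1 + 6492) = 1/(-43 + 6492) = 1/6449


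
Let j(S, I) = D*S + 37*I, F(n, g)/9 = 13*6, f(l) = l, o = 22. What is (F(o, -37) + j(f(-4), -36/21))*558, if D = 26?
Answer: 2088036/7 ≈ 2.9829e+5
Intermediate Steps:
F(n, g) = 702 (F(n, g) = 9*(13*6) = 9*78 = 702)
j(S, I) = 26*S + 37*I
(F(o, -37) + j(f(-4), -36/21))*558 = (702 + (26*(-4) + 37*(-36/21)))*558 = (702 + (-104 + 37*(-36*1/21)))*558 = (702 + (-104 + 37*(-12/7)))*558 = (702 + (-104 - 444/7))*558 = (702 - 1172/7)*558 = (3742/7)*558 = 2088036/7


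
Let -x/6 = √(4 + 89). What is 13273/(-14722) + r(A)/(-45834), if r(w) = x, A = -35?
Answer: -13273/14722 + √93/7639 ≈ -0.90031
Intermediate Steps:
x = -6*√93 (x = -6*√(4 + 89) = -6*√93 ≈ -57.862)
r(w) = -6*√93
13273/(-14722) + r(A)/(-45834) = 13273/(-14722) - 6*√93/(-45834) = 13273*(-1/14722) - 6*√93*(-1/45834) = -13273/14722 + √93/7639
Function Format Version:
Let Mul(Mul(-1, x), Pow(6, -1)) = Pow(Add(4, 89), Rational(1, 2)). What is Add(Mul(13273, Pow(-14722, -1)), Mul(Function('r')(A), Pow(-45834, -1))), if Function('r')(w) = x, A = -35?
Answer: Add(Rational(-13273, 14722), Mul(Rational(1, 7639), Pow(93, Rational(1, 2)))) ≈ -0.90031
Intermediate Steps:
x = Mul(-6, Pow(93, Rational(1, 2))) (x = Mul(-6, Pow(Add(4, 89), Rational(1, 2))) = Mul(-6, Pow(93, Rational(1, 2))) ≈ -57.862)
Function('r')(w) = Mul(-6, Pow(93, Rational(1, 2)))
Add(Mul(13273, Pow(-14722, -1)), Mul(Function('r')(A), Pow(-45834, -1))) = Add(Mul(13273, Pow(-14722, -1)), Mul(Mul(-6, Pow(93, Rational(1, 2))), Pow(-45834, -1))) = Add(Mul(13273, Rational(-1, 14722)), Mul(Mul(-6, Pow(93, Rational(1, 2))), Rational(-1, 45834))) = Add(Rational(-13273, 14722), Mul(Rational(1, 7639), Pow(93, Rational(1, 2))))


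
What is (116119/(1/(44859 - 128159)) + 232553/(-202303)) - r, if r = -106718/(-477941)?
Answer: -935243932956084247027/96688898123 ≈ -9.6727e+9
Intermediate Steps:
r = 106718/477941 (r = -106718*(-1/477941) = 106718/477941 ≈ 0.22329)
(116119/(1/(44859 - 128159)) + 232553/(-202303)) - r = (116119/(1/(44859 - 128159)) + 232553/(-202303)) - 1*106718/477941 = (116119/(1/(-83300)) + 232553*(-1/202303)) - 106718/477941 = (116119/(-1/83300) - 232553/202303) - 106718/477941 = (116119*(-83300) - 232553/202303) - 106718/477941 = (-9672712700 - 232553/202303) - 106718/477941 = -1956818797580653/202303 - 106718/477941 = -935243932956084247027/96688898123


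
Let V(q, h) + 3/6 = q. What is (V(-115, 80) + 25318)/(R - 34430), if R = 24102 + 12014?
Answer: 50405/3372 ≈ 14.948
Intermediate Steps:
V(q, h) = -½ + q
R = 36116
(V(-115, 80) + 25318)/(R - 34430) = ((-½ - 115) + 25318)/(36116 - 34430) = (-231/2 + 25318)/1686 = (50405/2)*(1/1686) = 50405/3372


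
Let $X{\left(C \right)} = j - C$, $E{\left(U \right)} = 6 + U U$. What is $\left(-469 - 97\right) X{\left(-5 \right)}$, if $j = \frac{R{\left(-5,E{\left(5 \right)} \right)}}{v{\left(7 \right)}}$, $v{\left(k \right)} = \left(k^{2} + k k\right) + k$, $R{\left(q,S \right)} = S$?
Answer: $- \frac{314696}{105} \approx -2997.1$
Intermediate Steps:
$E{\left(U \right)} = 6 + U^{2}$
$v{\left(k \right)} = k + 2 k^{2}$ ($v{\left(k \right)} = \left(k^{2} + k^{2}\right) + k = 2 k^{2} + k = k + 2 k^{2}$)
$j = \frac{31}{105}$ ($j = \frac{6 + 5^{2}}{7 \left(1 + 2 \cdot 7\right)} = \frac{6 + 25}{7 \left(1 + 14\right)} = \frac{31}{7 \cdot 15} = \frac{31}{105} \approx 0.29524$)
$X{\left(C \right)} = \frac{31}{105} - C$
$\left(-469 - 97\right) X{\left(-5 \right)} = \left(-469 - 97\right) \left(\frac{31}{105} - -5\right) = - 566 \left(\frac{31}{105} + 5\right) = \left(-566\right) \frac{556}{105} = - \frac{314696}{105}$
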